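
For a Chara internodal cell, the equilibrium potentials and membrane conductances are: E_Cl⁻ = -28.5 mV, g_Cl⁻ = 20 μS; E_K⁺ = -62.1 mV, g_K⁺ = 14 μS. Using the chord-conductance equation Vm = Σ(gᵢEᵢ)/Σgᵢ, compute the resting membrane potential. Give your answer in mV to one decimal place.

Σ gᵢEᵢ = 20·(-28.5) + 14·(-62.1) = -1439.40
Σ gᵢ = 20 + 14 = 34
Vm = -1439.40 / 34 = -42.34 mV

-42.3 mV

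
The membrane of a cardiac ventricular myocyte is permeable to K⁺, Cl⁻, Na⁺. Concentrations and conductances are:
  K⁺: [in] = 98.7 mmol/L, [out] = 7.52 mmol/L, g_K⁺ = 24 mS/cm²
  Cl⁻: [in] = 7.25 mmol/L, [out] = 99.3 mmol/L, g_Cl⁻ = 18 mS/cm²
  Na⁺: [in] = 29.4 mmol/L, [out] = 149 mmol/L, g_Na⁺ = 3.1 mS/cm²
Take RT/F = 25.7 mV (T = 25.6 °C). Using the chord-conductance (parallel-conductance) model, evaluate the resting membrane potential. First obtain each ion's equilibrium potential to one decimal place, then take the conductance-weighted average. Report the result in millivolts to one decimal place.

E_K⁺ = (25.7/1)·ln(7.52/98.7) = -66.2 mV
E_Cl⁻ = (25.7/-1)·ln(99.3/7.25) = -67.3 mV
E_Na⁺ = (25.7/1)·ln(149/29.4) = 41.7 mV
Vm = (Σ gᵢEᵢ)/(Σ gᵢ) = (24·-66.2 + 18·-67.3 + 3.1·41.7) / (24 + 18 + 3.1)
= -2670.93 / 45.1 = -59.22 mV

-59.2 mV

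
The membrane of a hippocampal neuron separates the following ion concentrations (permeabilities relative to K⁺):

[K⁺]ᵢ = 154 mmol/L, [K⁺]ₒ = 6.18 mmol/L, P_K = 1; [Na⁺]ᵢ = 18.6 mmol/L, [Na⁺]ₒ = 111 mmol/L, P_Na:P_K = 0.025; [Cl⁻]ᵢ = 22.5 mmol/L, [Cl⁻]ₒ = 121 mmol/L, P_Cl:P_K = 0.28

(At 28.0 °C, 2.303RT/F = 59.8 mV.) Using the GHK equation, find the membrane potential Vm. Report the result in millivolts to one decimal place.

Vm = 59.8 · log₁₀[(Σ P·[cation]ₒ + Σ P·[anion]ᵢ) / (Σ P·[cation]ᵢ + Σ P·[anion]ₒ)]
Numerator = 1×6.18 + 0.025×111 + 0.28×22.5 = 15.26
Denominator = 1×154 + 0.025×18.6 + 0.28×121 = 188.3
Vm = 59.8 · log₁₀(0.080995) = 59.8 × (-1.0915) = -65.27 mV

-65.3 mV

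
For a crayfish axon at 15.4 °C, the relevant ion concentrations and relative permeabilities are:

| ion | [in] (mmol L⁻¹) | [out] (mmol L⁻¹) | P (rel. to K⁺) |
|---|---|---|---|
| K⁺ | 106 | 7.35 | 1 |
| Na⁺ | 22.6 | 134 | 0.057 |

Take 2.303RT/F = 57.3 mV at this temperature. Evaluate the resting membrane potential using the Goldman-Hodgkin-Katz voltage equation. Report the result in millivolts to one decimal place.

-49.0 mV

Vm = 57.3 · log₁₀[(Σ P·[cation]ₒ + Σ P·[anion]ᵢ) / (Σ P·[cation]ᵢ + Σ P·[anion]ₒ)]
Numerator = 1×7.35 + 0.057×134 = 14.99
Denominator = 1×106 + 0.057×22.6 = 107.3
Vm = 57.3 · log₁₀(0.1397) = 57.3 × (-0.8548) = -48.98 mV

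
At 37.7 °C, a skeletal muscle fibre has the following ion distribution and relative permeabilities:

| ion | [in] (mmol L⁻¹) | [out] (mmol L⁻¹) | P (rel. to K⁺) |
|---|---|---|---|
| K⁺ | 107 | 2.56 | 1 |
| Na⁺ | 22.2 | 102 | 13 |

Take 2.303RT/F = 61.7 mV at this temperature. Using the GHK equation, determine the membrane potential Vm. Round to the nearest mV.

32 mV

Vm = 61.7 · log₁₀[(Σ P·[cation]ₒ + Σ P·[anion]ᵢ) / (Σ P·[cation]ᵢ + Σ P·[anion]ₒ)]
Numerator = 1×2.56 + 13×102 = 1329
Denominator = 1×107 + 13×22.2 = 395.6
Vm = 61.7 · log₁₀(3.3583) = 61.7 × (0.5261) = 32.46 mV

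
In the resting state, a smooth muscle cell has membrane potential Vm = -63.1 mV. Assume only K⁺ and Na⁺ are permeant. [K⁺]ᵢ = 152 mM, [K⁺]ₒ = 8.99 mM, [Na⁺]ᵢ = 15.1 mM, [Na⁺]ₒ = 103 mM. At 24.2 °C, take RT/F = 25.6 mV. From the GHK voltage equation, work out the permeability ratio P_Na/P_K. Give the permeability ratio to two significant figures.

0.039

Let α = P_Na/P_K. GHK: Vm = 25.6·ln[(Kₒ + α·Naₒ)/(Kᵢ + α·Naᵢ)].
e^(Vm/25.6) = e^(-63.1/25.6) = 0.085022
So 0.085022·(Kᵢ + α·Naᵢ) = Kₒ + α·Naₒ → α = (0.085022·152.0 − 8.99) / (103.0 − 0.085022·15.1)
α = (12.92 − 8.99) / (103.0 − 1.284) = 3.933/101.7 = 0.03867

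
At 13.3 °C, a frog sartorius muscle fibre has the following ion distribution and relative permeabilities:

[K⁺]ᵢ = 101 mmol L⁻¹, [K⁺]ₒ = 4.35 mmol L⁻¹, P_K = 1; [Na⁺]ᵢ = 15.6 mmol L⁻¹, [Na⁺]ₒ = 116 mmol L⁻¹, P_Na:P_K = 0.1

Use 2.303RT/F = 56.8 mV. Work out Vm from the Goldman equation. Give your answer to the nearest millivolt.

Vm = 56.8 · log₁₀[(Σ P·[cation]ₒ + Σ P·[anion]ᵢ) / (Σ P·[cation]ᵢ + Σ P·[anion]ₒ)]
Numerator = 1×4.35 + 0.1×116 = 15.95
Denominator = 1×101 + 0.1×15.6 = 102.6
Vm = 56.8 · log₁₀(0.15552) = 56.8 × (-0.8082) = -45.91 mV

-46 mV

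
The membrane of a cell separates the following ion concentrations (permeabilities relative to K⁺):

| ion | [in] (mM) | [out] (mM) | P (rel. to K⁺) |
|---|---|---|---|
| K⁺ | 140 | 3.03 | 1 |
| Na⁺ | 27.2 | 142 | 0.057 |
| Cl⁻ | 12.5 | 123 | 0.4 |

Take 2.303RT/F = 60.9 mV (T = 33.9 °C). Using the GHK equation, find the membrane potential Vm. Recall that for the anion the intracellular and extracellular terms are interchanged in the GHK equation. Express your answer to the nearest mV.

-65 mV

Vm = 60.9 · log₁₀[(Σ P·[cation]ₒ + Σ P·[anion]ᵢ) / (Σ P·[cation]ᵢ + Σ P·[anion]ₒ)]
Numerator = 1×3.03 + 0.057×142 + 0.4×12.5 = 16.12
Denominator = 1×140 + 0.057×27.2 + 0.4×123 = 190.8
Vm = 60.9 · log₁₀(0.084529) = 60.9 × (-1.0730) = -65.35 mV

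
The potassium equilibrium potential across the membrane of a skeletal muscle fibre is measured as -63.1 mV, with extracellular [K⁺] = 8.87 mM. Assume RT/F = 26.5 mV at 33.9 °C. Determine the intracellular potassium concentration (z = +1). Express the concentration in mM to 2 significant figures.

Nernst: E = (26.5/1) · ln([out]/[in]), so ln([out]/[in]) = -63.1 × 1 / 26.5 = -2.3811.
[out]/[in] = e^(-2.3811) = 0.09245.
[in] = 8.87 / 0.09245 = 95.95 mM.

96 mM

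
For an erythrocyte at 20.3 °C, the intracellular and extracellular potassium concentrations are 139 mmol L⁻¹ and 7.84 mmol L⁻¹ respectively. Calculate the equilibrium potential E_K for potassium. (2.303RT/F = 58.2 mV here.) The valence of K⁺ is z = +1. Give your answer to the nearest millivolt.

E = (58.2/z) · log₁₀([K⁺]_out/[K⁺]_in) with z = +1.
= (58.2/1) · log₁₀(7.84/139) = 58.20 · log₁₀(0.0564)
= 58.20 · (-1.2487) = -72.67 mV

-73 mV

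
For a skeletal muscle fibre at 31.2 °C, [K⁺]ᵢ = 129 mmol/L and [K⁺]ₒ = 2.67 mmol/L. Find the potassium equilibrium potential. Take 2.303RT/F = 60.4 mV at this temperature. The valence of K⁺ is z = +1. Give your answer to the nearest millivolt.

-102 mV

E = (60.4/z) · log₁₀([K⁺]_out/[K⁺]_in) with z = +1.
= (60.4/1) · log₁₀(2.67/129) = 60.40 · log₁₀(0.0207)
= 60.40 · (-1.6841) = -101.72 mV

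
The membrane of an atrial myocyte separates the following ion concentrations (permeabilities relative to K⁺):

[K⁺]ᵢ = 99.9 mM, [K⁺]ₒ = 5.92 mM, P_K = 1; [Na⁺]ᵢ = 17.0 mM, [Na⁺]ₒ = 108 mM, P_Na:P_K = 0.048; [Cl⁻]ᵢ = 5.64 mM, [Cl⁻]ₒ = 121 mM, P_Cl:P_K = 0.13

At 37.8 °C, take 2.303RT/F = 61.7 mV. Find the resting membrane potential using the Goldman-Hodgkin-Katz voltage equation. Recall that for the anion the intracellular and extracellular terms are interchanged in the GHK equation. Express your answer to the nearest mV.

-61 mV

Vm = 61.7 · log₁₀[(Σ P·[cation]ₒ + Σ P·[anion]ᵢ) / (Σ P·[cation]ᵢ + Σ P·[anion]ₒ)]
Numerator = 1×5.92 + 0.048×108 + 0.13×5.64 = 11.84
Denominator = 1×99.9 + 0.048×17.0 + 0.13×121 = 116.4
Vm = 61.7 · log₁₀(0.10165) = 61.7 × (-0.9929) = -61.26 mV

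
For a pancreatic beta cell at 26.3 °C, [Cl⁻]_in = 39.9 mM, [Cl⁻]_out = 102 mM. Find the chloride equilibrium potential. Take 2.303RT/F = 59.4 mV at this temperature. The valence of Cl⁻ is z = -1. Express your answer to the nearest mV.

-24 mV

E = (59.4/z) · log₁₀([Cl⁻]_out/[Cl⁻]_in) with z = -1.
For an anion, dividing by z = -1 reverses the sign.
= (59.4/-1) · log₁₀(102/39.9) = -59.40 · log₁₀(2.556)
= -59.40 · (0.4076) = -24.21 mV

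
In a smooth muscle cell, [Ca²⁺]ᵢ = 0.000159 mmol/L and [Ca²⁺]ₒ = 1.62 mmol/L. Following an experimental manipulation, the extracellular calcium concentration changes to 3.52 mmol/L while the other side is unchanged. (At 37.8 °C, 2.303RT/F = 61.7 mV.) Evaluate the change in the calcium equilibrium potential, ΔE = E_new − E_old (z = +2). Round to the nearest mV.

10 mV

E_old = (61.7/2)·log₁₀(1.62/0.000159) = 123.65 mV
E_new = (61.7/2)·log₁₀(3.52/0.000159) = 134.05 mV
ΔE = 134.05 − (123.65) = 10.40 mV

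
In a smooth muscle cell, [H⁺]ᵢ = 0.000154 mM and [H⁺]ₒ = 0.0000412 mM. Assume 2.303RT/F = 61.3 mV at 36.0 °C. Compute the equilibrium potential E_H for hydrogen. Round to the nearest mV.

E = (61.3/z) · log₁₀([H⁺]_out/[H⁺]_in) with z = +1.
= (61.3/1) · log₁₀(0.0000412/0.000154) = 61.30 · log₁₀(0.2675)
= 61.30 · (-0.5726) = -35.10 mV

-35 mV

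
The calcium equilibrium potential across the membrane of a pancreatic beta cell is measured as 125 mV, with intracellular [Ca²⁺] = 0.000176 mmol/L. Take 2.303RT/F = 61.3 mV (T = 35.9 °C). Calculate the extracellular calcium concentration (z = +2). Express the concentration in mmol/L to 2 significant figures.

Nernst: E = (61.3/2) · log₁₀([out]/[in]), so log₁₀([out]/[in]) = 125.0 × 2 / 61.3 = 4.0783.
[out]/[in] = 10^(4.0783) = 1.198e+04.
[out] = 1.198e+04 × 0.000176 = 2.108 mmol/L.

2.1 mmol/L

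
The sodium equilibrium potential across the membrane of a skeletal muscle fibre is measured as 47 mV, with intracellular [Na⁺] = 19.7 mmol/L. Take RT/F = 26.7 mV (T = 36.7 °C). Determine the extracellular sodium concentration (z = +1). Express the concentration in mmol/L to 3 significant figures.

Nernst: E = (26.7/1) · ln([out]/[in]), so ln([out]/[in]) = 47.0 × 1 / 26.7 = 1.7603.
[out]/[in] = e^(1.7603) = 5.814.
[out] = 5.814 × 19.7 = 114.5 mmol/L.

115 mmol/L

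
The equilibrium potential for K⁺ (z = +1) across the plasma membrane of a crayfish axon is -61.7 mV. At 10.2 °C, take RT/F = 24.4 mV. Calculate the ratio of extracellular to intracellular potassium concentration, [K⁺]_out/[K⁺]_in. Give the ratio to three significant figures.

0.0798

ln([out]/[in]) = E·z/(24.4) = -61.7 × 1 / 24.4 = -2.5287
[out]/[in] = e^(-2.5287) = 0.07976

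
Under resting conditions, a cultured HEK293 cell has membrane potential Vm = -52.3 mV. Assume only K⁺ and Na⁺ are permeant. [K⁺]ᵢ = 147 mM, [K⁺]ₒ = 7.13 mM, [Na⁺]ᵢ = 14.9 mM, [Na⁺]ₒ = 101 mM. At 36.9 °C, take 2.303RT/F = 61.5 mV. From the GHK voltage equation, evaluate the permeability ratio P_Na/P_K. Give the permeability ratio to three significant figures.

0.138

Let α = P_Na/P_K. GHK: Vm = 61.5·log₁₀[(Kₒ + α·Naₒ)/(Kᵢ + α·Naᵢ)].
10^(Vm/61.5) = 10^(-52.3/61.5) = 0.14112
So 0.14112·(Kᵢ + α·Naᵢ) = Kₒ + α·Naₒ → α = (0.14112·147.0 − 7.13) / (101.0 − 0.14112·14.9)
α = (20.74 − 7.13) / (101.0 − 2.103) = 13.61/98.9 = 0.1377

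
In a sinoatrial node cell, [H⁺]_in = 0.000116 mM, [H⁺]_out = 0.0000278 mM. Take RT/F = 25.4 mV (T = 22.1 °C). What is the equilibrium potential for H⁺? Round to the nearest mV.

E = (25.4/z) · ln([H⁺]_out/[H⁺]_in) with z = +1.
= (25.4/1) · ln(0.0000278/0.000116) = 25.40 · ln(0.2397)
= 25.40 · (-1.4286) = -36.29 mV

-36 mV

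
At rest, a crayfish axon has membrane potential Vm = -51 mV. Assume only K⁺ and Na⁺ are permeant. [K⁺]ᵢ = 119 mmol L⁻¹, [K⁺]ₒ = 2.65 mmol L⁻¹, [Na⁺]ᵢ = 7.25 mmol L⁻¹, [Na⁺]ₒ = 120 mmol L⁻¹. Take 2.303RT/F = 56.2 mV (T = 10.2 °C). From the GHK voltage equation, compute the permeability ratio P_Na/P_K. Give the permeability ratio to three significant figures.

0.101

Let α = P_Na/P_K. GHK: Vm = 56.2·log₁₀[(Kₒ + α·Naₒ)/(Kᵢ + α·Naᵢ)].
10^(Vm/56.2) = 10^(-51.0/56.2) = 0.12374
So 0.12374·(Kᵢ + α·Naᵢ) = Kₒ + α·Naₒ → α = (0.12374·119.0 − 2.65) / (120.0 − 0.12374·7.25)
α = (14.73 − 2.65) / (120.0 − 0.8971) = 12.08/119.1 = 0.1014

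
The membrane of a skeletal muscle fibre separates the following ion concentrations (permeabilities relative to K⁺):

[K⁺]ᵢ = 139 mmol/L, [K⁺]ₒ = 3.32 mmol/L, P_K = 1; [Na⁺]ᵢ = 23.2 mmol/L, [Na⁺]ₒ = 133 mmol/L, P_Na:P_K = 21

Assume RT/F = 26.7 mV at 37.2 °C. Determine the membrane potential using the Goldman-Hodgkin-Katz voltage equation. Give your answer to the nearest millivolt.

Vm = 26.7 · ln[(Σ P·[cation]ₒ + Σ P·[anion]ᵢ) / (Σ P·[cation]ᵢ + Σ P·[anion]ₒ)]
Numerator = 1×3.32 + 21×133 = 2796
Denominator = 1×139 + 21×23.2 = 626.2
Vm = 26.7 · ln(4.4655) = 26.7 × (1.4964) = 39.95 mV

40 mV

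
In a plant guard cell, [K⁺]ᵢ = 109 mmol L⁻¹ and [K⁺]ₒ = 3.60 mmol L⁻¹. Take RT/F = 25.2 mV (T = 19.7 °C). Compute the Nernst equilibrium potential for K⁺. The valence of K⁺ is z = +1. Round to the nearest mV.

E = (25.2/z) · ln([K⁺]_out/[K⁺]_in) with z = +1.
= (25.2/1) · ln(3.60/109) = 25.20 · ln(0.03303)
= 25.20 · (-3.4104) = -85.94 mV

-86 mV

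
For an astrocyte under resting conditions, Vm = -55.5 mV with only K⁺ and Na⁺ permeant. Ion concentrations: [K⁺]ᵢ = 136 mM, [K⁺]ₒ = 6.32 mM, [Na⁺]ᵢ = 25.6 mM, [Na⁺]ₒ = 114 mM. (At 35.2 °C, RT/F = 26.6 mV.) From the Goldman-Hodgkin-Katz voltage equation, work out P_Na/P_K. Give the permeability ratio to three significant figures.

0.0953

Let α = P_Na/P_K. GHK: Vm = 26.6·ln[(Kₒ + α·Naₒ)/(Kᵢ + α·Naᵢ)].
e^(Vm/26.6) = e^(-55.5/26.6) = 0.12412
So 0.12412·(Kᵢ + α·Naᵢ) = Kₒ + α·Naₒ → α = (0.12412·136.0 − 6.32) / (114.0 − 0.12412·25.6)
α = (16.88 − 6.32) / (114.0 − 3.178) = 10.56/110.8 = 0.0953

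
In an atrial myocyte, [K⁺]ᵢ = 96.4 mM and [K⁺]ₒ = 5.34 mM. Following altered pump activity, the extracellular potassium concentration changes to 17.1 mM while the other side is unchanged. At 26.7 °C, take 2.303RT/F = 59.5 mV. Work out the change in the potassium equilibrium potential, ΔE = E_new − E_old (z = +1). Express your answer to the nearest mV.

E_old = (59.5/1)·log₁₀(5.34/96.4) = -74.76 mV
E_new = (59.5/1)·log₁₀(17.1/96.4) = -44.69 mV
ΔE = -44.69 − (-74.76) = 30.07 mV

30 mV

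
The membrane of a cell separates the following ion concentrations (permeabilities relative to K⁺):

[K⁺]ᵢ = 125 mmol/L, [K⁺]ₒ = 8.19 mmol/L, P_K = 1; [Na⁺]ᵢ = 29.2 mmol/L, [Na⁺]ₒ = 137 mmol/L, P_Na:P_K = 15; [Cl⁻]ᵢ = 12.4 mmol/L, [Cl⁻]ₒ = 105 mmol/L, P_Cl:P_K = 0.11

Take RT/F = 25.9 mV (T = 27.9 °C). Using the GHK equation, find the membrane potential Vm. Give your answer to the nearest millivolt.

Vm = 25.9 · ln[(Σ P·[cation]ₒ + Σ P·[anion]ᵢ) / (Σ P·[cation]ᵢ + Σ P·[anion]ₒ)]
Numerator = 1×8.19 + 15×137 + 0.11×12.4 = 2065
Denominator = 1×125 + 15×29.2 + 0.11×105 = 574.5
Vm = 25.9 · ln(3.5933) = 25.9 × (1.2791) = 33.13 mV

33 mV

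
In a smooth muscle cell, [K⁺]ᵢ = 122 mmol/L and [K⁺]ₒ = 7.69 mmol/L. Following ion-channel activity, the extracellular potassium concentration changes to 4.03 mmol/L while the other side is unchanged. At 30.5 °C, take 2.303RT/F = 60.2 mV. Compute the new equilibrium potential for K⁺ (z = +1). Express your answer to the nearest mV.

After the shift: [K⁺]_out = 4.03, [K⁺]_in = 122 mmol/L.
E_new = (60.2/1)·log₁₀(4.03/122) = 60.20 · (-1.4811) = -89.16 mV

-89 mV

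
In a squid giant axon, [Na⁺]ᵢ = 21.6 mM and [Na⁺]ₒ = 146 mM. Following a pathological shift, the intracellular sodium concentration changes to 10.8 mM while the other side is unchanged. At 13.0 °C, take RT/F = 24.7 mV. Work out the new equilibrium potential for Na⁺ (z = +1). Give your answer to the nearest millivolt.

64 mV

After the shift: [Na⁺]_out = 146, [Na⁺]_in = 10.8 mM.
E_new = (24.7/1)·ln(146/10.8) = 24.70 · (2.6041) = 64.32 mV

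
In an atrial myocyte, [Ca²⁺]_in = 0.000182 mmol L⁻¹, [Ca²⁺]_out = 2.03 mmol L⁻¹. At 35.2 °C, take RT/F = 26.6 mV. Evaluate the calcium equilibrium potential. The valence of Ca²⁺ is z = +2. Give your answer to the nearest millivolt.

E = (26.6/z) · ln([Ca²⁺]_out/[Ca²⁺]_in) with z = +2.
= (26.6/2) · ln(2.03/0.000182) = 13.30 · ln(1.115e+04)
= 13.30 · (9.3195) = 123.95 mV

124 mV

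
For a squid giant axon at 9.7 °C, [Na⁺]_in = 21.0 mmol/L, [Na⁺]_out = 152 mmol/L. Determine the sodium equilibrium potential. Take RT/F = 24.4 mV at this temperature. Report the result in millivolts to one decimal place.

E = (24.4/z) · ln([Na⁺]_out/[Na⁺]_in) with z = +1.
= (24.4/1) · ln(152/21.0) = 24.40 · ln(7.238)
= 24.40 · (1.9794) = 48.30 mV

48.3 mV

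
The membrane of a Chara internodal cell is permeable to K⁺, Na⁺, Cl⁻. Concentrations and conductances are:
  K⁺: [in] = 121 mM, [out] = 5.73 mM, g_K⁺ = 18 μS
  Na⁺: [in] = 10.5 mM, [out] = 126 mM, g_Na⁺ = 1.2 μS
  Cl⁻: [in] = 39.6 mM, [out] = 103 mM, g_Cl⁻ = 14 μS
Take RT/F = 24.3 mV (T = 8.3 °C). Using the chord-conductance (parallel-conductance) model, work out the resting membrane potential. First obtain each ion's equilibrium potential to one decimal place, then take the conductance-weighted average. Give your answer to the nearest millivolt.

-48 mV

E_K⁺ = (24.3/1)·ln(5.73/121) = -74.1 mV
E_Na⁺ = (24.3/1)·ln(126/10.5) = 60.4 mV
E_Cl⁻ = (24.3/-1)·ln(103/39.6) = -23.2 mV
Vm = (Σ gᵢEᵢ)/(Σ gᵢ) = (18·-74.1 + 1.2·60.4 + 14·-23.2) / (18 + 1.2 + 14)
= -1586.12 / 33.2 = -47.77 mV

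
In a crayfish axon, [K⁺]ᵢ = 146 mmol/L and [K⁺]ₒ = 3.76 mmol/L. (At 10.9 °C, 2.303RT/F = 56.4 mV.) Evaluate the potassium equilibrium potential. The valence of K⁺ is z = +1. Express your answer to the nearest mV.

-90 mV

E = (56.4/z) · log₁₀([K⁺]_out/[K⁺]_in) with z = +1.
= (56.4/1) · log₁₀(3.76/146) = 56.40 · log₁₀(0.02575)
= 56.40 · (-1.5892) = -89.63 mV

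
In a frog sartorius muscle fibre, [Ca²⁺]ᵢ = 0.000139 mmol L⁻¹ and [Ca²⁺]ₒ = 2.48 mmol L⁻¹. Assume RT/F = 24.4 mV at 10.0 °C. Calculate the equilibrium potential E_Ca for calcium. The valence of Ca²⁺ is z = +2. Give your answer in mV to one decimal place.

119.4 mV

E = (24.4/z) · ln([Ca²⁺]_out/[Ca²⁺]_in) with z = +2.
= (24.4/2) · ln(2.48/0.000139) = 12.20 · ln(1.784e+04)
= 12.20 · (9.7893) = 119.43 mV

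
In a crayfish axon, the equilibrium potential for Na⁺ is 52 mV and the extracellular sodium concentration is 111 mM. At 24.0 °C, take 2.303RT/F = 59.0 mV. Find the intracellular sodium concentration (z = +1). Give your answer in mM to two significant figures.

Nernst: E = (59.0/1) · log₁₀([out]/[in]), so log₁₀([out]/[in]) = 52.0 × 1 / 59.0 = 0.8814.
[out]/[in] = 10^(0.8814) = 7.609.
[in] = 111 / 7.609 = 14.59 mM.

15 mM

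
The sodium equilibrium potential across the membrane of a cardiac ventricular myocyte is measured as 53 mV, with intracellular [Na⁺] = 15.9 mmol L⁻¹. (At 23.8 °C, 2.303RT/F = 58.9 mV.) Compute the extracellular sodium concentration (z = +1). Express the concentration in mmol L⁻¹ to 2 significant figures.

Nernst: E = (58.9/1) · log₁₀([out]/[in]), so log₁₀([out]/[in]) = 53.0 × 1 / 58.9 = 0.8998.
[out]/[in] = 10^(0.8998) = 7.94.
[out] = 7.94 × 15.9 = 126.2 mmol L⁻¹.

130 mmol L⁻¹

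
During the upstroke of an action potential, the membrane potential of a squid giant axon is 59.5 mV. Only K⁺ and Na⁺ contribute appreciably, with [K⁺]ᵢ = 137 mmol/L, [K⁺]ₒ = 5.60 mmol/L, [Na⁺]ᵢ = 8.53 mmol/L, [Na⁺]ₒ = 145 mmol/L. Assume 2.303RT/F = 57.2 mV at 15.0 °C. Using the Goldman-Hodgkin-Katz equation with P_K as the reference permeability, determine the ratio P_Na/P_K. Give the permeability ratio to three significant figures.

29.1

Let α = P_Na/P_K. GHK: Vm = 57.2·log₁₀[(Kₒ + α·Naₒ)/(Kᵢ + α·Naᵢ)].
10^(Vm/57.2) = 10^(59.5/57.2) = 10.97
So 10.97·(Kᵢ + α·Naᵢ) = Kₒ + α·Naₒ → α = (10.97·137.0 − 5.6) / (145.0 − 10.97·8.53)
α = (1503 − 5.6) / (145.0 − 93.57) = 1497/51.43 = 29.12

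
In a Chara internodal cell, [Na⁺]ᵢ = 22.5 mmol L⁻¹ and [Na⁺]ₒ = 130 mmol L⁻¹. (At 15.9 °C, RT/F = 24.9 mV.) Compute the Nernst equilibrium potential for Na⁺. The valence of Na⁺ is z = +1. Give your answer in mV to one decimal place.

43.7 mV

E = (24.9/z) · ln([Na⁺]_out/[Na⁺]_in) with z = +1.
= (24.9/1) · ln(130/22.5) = 24.90 · ln(5.778)
= 24.90 · (1.7540) = 43.68 mV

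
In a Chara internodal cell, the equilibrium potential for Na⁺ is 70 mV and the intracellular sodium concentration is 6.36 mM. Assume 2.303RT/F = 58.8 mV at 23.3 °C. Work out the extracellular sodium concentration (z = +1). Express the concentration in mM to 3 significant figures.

Nernst: E = (58.8/1) · log₁₀([out]/[in]), so log₁₀([out]/[in]) = 70.0 × 1 / 58.8 = 1.1905.
[out]/[in] = 10^(1.1905) = 15.51.
[out] = 15.51 × 6.36 = 98.61 mM.

98.6 mM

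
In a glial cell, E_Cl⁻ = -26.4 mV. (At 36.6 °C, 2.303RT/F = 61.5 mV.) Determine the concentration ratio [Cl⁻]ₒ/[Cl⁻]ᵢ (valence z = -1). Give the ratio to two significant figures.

log₁₀([out]/[in]) = E·z/(61.5) = -26.4 × -1 / 61.5 = 0.4293
[out]/[in] = 10^(0.4293) = 2.687

2.7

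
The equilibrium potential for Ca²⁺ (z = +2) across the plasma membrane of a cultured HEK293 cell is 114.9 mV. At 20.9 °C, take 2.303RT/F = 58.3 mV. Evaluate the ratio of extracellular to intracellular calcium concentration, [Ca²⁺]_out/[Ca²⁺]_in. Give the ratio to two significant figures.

8700

log₁₀([out]/[in]) = E·z/(58.3) = 114.9 × 2 / 58.3 = 3.9417
[out]/[in] = 10^(3.9417) = 8743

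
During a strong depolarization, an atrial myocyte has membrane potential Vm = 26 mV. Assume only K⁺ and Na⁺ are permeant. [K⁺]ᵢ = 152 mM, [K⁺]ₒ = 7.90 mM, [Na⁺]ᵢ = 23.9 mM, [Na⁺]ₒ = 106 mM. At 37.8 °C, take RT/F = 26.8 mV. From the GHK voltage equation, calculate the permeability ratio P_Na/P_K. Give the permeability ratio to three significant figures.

9.15

Let α = P_Na/P_K. GHK: Vm = 26.8·ln[(Kₒ + α·Naₒ)/(Kᵢ + α·Naᵢ)].
e^(Vm/26.8) = e^(26.0/26.8) = 2.6383
So 2.6383·(Kᵢ + α·Naᵢ) = Kₒ + α·Naₒ → α = (2.6383·152.0 − 7.9) / (106.0 − 2.6383·23.9)
α = (401 − 7.9) / (106.0 − 63.06) = 393.1/42.94 = 9.154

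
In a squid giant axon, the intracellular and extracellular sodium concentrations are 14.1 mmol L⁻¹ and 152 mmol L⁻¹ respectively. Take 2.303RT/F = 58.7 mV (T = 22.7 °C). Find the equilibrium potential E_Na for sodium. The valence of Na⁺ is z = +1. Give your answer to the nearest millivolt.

61 mV

E = (58.7/z) · log₁₀([Na⁺]_out/[Na⁺]_in) with z = +1.
= (58.7/1) · log₁₀(152/14.1) = 58.70 · log₁₀(10.78)
= 58.70 · (1.0326) = 60.62 mV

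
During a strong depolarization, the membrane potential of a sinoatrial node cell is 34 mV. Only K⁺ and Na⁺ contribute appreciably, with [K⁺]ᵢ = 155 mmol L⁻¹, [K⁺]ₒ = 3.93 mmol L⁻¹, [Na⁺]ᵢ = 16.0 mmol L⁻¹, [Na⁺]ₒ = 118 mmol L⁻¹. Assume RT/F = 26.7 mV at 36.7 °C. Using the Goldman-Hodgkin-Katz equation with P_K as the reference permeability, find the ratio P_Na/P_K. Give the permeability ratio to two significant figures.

9.0

Let α = P_Na/P_K. GHK: Vm = 26.7·ln[(Kₒ + α·Naₒ)/(Kᵢ + α·Naᵢ)].
e^(Vm/26.7) = e^(34.0/26.7) = 3.573
So 3.573·(Kᵢ + α·Naᵢ) = Kₒ + α·Naₒ → α = (3.573·155.0 − 3.93) / (118.0 − 3.573·16.0)
α = (553.8 − 3.93) / (118.0 − 57.17) = 549.9/60.83 = 9.039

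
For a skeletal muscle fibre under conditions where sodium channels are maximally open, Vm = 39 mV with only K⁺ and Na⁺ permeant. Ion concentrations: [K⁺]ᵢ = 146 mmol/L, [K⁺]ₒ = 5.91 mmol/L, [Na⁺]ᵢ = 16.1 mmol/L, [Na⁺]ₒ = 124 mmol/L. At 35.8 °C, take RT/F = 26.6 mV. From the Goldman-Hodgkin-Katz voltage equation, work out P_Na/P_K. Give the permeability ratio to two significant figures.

12

Let α = P_Na/P_K. GHK: Vm = 26.6·ln[(Kₒ + α·Naₒ)/(Kᵢ + α·Naᵢ)].
e^(Vm/26.6) = e^(39.0/26.6) = 4.3326
So 4.3326·(Kᵢ + α·Naᵢ) = Kₒ + α·Naₒ → α = (4.3326·146.0 − 5.91) / (124.0 − 4.3326·16.1)
α = (632.6 − 5.91) / (124.0 − 69.75) = 626.6/54.25 = 11.55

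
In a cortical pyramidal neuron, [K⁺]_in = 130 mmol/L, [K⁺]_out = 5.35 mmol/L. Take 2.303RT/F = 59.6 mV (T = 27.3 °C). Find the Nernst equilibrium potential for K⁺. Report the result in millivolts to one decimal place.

-82.6 mV

E = (59.6/z) · log₁₀([K⁺]_out/[K⁺]_in) with z = +1.
= (59.6/1) · log₁₀(5.35/130) = 59.60 · log₁₀(0.04115)
= 59.60 · (-1.3856) = -82.58 mV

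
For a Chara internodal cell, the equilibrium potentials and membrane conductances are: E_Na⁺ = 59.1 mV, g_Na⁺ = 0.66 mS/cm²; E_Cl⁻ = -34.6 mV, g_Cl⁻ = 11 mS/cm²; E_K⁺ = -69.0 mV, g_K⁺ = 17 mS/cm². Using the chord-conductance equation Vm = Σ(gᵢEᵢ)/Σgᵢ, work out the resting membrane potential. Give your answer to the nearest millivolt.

-53 mV

Σ gᵢEᵢ = 0.66·(59.1) + 11·(-34.6) + 17·(-69.0) = -1514.59
Σ gᵢ = 0.66 + 11 + 17 = 28.66
Vm = -1514.59 / 28.66 = -52.85 mV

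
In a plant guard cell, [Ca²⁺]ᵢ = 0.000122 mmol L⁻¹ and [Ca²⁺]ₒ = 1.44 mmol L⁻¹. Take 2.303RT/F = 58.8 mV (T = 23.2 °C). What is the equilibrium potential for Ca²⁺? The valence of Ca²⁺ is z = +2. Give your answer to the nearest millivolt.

120 mV

E = (58.8/z) · log₁₀([Ca²⁺]_out/[Ca²⁺]_in) with z = +2.
= (58.8/2) · log₁₀(1.44/0.000122) = 29.40 · log₁₀(1.18e+04)
= 29.40 · (4.0720) = 119.72 mV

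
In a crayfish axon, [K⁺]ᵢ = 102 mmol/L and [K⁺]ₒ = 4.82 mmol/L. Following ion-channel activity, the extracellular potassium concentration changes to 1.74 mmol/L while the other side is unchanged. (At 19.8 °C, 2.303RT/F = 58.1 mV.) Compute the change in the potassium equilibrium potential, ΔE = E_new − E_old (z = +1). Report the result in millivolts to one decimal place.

E_old = (58.1/1)·log₁₀(4.82/102) = -77.01 mV
E_new = (58.1/1)·log₁₀(1.74/102) = -102.72 mV
ΔE = -102.72 − (-77.01) = -25.71 mV

-25.7 mV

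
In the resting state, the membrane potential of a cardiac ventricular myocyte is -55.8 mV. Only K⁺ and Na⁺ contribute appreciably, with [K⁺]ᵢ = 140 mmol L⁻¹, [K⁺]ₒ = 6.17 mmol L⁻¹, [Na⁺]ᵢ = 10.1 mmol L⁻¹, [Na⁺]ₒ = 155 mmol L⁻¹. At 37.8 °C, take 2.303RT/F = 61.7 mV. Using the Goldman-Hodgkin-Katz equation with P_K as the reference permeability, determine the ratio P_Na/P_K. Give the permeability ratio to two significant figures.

0.073

Let α = P_Na/P_K. GHK: Vm = 61.7·log₁₀[(Kₒ + α·Naₒ)/(Kᵢ + α·Naᵢ)].
10^(Vm/61.7) = 10^(-55.8/61.7) = 0.12463
So 0.12463·(Kᵢ + α·Naᵢ) = Kₒ + α·Naₒ → α = (0.12463·140.0 − 6.17) / (155.0 − 0.12463·10.1)
α = (17.45 − 6.17) / (155.0 − 1.259) = 11.28/153.7 = 0.07336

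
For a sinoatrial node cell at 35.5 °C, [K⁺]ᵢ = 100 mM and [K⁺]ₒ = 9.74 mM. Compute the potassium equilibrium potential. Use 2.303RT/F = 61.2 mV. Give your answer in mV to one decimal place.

-61.9 mV

E = (61.2/z) · log₁₀([K⁺]_out/[K⁺]_in) with z = +1.
= (61.2/1) · log₁₀(9.74/100) = 61.20 · log₁₀(0.0974)
= 61.20 · (-1.0114) = -61.90 mV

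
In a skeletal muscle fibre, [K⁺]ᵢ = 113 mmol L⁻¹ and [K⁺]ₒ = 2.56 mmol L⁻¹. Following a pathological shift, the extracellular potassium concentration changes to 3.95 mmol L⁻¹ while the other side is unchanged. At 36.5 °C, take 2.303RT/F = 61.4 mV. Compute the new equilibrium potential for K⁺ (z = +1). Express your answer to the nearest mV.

-89 mV

After the shift: [K⁺]_out = 3.95, [K⁺]_in = 113 mmol L⁻¹.
E_new = (61.4/1)·log₁₀(3.95/113) = 61.40 · (-1.4565) = -89.43 mV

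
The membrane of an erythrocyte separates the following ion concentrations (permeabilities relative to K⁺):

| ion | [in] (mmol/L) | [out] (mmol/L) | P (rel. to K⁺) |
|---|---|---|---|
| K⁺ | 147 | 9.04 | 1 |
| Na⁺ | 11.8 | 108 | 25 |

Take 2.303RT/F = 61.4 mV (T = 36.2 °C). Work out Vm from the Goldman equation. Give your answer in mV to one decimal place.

48.3 mV

Vm = 61.4 · log₁₀[(Σ P·[cation]ₒ + Σ P·[anion]ᵢ) / (Σ P·[cation]ᵢ + Σ P·[anion]ₒ)]
Numerator = 1×9.04 + 25×108 = 2709
Denominator = 1×147 + 25×11.8 = 442
Vm = 61.4 · log₁₀(6.129) = 61.4 × (0.7874) = 48.35 mV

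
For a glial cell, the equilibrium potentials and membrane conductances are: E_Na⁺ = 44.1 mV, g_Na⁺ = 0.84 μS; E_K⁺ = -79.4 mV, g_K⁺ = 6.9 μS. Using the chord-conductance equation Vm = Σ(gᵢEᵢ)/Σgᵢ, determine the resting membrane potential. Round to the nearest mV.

-66 mV

Σ gᵢEᵢ = 0.84·(44.1) + 6.9·(-79.4) = -510.82
Σ gᵢ = 0.84 + 6.9 = 7.74
Vm = -510.82 / 7.74 = -66.00 mV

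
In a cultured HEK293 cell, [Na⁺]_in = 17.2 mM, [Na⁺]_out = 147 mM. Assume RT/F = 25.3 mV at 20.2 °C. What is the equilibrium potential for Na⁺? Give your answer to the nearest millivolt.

E = (25.3/z) · ln([Na⁺]_out/[Na⁺]_in) with z = +1.
= (25.3/1) · ln(147/17.2) = 25.30 · ln(8.547)
= 25.30 · (2.1455) = 54.28 mV

54 mV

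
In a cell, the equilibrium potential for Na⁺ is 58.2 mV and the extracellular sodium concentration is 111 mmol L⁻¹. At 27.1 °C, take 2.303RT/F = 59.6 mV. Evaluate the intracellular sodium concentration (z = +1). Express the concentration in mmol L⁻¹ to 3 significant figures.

Nernst: E = (59.6/1) · log₁₀([out]/[in]), so log₁₀([out]/[in]) = 58.2 × 1 / 59.6 = 0.9765.
[out]/[in] = 10^(0.9765) = 9.473.
[in] = 111 / 9.473 = 11.72 mmol L⁻¹.

11.7 mmol L⁻¹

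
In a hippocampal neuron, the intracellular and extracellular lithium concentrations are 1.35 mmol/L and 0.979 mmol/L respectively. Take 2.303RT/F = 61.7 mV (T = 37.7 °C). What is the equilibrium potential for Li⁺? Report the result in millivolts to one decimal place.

-8.6 mV

E = (61.7/z) · log₁₀([Li⁺]_out/[Li⁺]_in) with z = +1.
= (61.7/1) · log₁₀(0.979/1.35) = 61.70 · log₁₀(0.7252)
= 61.70 · (-0.1396) = -8.61 mV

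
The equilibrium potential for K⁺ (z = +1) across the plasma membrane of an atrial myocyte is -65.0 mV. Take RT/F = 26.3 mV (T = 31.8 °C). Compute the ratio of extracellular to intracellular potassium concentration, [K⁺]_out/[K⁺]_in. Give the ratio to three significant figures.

ln([out]/[in]) = E·z/(26.3) = -65.0 × 1 / 26.3 = -2.4715
[out]/[in] = e^(-2.4715) = 0.08446

0.0845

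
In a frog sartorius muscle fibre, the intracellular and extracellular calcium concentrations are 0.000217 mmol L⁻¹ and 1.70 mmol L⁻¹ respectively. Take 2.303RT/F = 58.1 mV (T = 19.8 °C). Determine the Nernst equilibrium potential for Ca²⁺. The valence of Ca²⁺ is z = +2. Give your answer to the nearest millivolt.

E = (58.1/z) · log₁₀([Ca²⁺]_out/[Ca²⁺]_in) with z = +2.
= (58.1/2) · log₁₀(1.70/0.000217) = 29.05 · log₁₀(7834)
= 29.05 · (3.8940) = 113.12 mV

113 mV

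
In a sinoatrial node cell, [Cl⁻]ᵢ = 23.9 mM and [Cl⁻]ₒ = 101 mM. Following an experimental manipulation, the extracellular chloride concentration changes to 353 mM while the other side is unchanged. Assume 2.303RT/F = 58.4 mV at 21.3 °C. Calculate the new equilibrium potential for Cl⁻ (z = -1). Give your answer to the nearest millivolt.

After the shift: [Cl⁻]_out = 353, [Cl⁻]_in = 23.9 mM.
E_new = (58.4/-1)·log₁₀(353/23.9) = -58.40 · (1.1694) = -68.29 mV

-68 mV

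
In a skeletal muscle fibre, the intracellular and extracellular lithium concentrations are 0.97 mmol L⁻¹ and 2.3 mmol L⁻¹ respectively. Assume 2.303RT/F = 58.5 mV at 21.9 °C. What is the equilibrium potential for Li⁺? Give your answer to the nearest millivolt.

E = (58.5/z) · log₁₀([Li⁺]_out/[Li⁺]_in) with z = +1.
= (58.5/1) · log₁₀(2.3/0.97) = 58.50 · log₁₀(2.371)
= 58.50 · (0.3750) = 21.93 mV

22 mV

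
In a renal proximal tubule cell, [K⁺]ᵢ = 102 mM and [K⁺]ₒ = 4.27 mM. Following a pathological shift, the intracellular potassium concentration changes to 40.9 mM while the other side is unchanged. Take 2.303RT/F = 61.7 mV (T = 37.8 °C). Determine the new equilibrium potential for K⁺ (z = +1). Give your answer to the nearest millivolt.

After the shift: [K⁺]_out = 4.27, [K⁺]_in = 40.9 mM.
E_new = (61.7/1)·log₁₀(4.27/40.9) = 61.70 · (-0.9813) = -60.55 mV

-61 mV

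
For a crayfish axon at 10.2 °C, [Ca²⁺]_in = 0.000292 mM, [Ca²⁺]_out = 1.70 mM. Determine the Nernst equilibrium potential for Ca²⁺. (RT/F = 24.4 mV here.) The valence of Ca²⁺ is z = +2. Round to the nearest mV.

E = (24.4/z) · ln([Ca²⁺]_out/[Ca²⁺]_in) with z = +2.
= (24.4/2) · ln(1.70/0.000292) = 12.20 · ln(5822)
= 12.20 · (8.6694) = 105.77 mV

106 mV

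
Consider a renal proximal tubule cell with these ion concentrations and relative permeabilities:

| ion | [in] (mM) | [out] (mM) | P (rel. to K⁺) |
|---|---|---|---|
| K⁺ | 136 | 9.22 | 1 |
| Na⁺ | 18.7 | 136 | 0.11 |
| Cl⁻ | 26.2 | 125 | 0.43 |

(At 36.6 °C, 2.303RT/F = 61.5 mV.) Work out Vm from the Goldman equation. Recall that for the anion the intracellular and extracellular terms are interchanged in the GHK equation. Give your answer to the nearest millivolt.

-45 mV

Vm = 61.5 · log₁₀[(Σ P·[cation]ₒ + Σ P·[anion]ᵢ) / (Σ P·[cation]ᵢ + Σ P·[anion]ₒ)]
Numerator = 1×9.22 + 0.11×136 + 0.43×26.2 = 35.45
Denominator = 1×136 + 0.11×18.7 + 0.43×125 = 191.8
Vm = 61.5 · log₁₀(0.1848) = 61.5 × (-0.7333) = -45.10 mV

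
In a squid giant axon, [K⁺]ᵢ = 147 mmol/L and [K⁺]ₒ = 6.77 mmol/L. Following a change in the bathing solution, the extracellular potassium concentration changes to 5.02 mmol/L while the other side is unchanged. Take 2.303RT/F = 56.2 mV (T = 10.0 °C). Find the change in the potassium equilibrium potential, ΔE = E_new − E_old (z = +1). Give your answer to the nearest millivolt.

E_old = (56.2/1)·log₁₀(6.77/147) = -75.12 mV
E_new = (56.2/1)·log₁₀(5.02/147) = -82.42 mV
ΔE = -82.42 − (-75.12) = -7.30 mV

-7 mV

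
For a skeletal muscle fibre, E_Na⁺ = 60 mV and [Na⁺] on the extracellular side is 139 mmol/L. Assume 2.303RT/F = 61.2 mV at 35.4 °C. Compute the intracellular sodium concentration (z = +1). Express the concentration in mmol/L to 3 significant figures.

Nernst: E = (61.2/1) · log₁₀([out]/[in]), so log₁₀([out]/[in]) = 60.0 × 1 / 61.2 = 0.9804.
[out]/[in] = 10^(0.9804) = 9.559.
[in] = 139 / 9.559 = 14.54 mmol/L.

14.5 mmol/L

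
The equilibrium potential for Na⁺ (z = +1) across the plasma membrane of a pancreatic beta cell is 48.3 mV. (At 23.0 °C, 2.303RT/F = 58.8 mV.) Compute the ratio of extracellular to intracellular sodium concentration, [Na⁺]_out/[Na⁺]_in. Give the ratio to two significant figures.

log₁₀([out]/[in]) = E·z/(58.8) = 48.3 × 1 / 58.8 = 0.8214
[out]/[in] = 10^(0.8214) = 6.629

6.6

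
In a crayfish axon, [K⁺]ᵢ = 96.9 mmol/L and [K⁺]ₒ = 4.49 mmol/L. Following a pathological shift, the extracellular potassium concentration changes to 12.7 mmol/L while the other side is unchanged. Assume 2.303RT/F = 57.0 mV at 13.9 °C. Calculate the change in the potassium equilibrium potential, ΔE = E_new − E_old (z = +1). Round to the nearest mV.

E_old = (57.0/1)·log₁₀(4.49/96.9) = -76.04 mV
E_new = (57.0/1)·log₁₀(12.7/96.9) = -50.30 mV
ΔE = -50.30 − (-76.04) = 25.74 mV

26 mV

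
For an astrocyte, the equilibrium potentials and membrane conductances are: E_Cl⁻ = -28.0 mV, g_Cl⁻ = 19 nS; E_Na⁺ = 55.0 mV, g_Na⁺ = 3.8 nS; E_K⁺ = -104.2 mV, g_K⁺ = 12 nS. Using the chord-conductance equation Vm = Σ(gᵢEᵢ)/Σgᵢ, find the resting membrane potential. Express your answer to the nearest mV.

-45 mV

Σ gᵢEᵢ = 19·(-28.0) + 3.8·(55.0) + 12·(-104.2) = -1573.40
Σ gᵢ = 19 + 3.8 + 12 = 34.8
Vm = -1573.40 / 34.8 = -45.21 mV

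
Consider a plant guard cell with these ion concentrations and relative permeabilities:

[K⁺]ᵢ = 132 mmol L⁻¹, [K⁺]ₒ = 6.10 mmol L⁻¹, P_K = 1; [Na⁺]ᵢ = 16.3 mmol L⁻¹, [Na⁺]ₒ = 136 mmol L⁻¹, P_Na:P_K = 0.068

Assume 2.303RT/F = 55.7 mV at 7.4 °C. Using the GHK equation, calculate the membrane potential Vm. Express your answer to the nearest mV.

-52 mV

Vm = 55.7 · log₁₀[(Σ P·[cation]ₒ + Σ P·[anion]ᵢ) / (Σ P·[cation]ᵢ + Σ P·[anion]ₒ)]
Numerator = 1×6.10 + 0.068×136 = 15.35
Denominator = 1×132 + 0.068×16.3 = 133.1
Vm = 55.7 · log₁₀(0.1153) = 55.7 × (-0.9382) = -52.26 mV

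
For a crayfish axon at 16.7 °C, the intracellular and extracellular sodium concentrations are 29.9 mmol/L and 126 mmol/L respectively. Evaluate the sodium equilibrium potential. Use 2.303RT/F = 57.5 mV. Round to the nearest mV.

36 mV

E = (57.5/z) · log₁₀([Na⁺]_out/[Na⁺]_in) with z = +1.
= (57.5/1) · log₁₀(126/29.9) = 57.50 · log₁₀(4.214)
= 57.50 · (0.6247) = 35.92 mV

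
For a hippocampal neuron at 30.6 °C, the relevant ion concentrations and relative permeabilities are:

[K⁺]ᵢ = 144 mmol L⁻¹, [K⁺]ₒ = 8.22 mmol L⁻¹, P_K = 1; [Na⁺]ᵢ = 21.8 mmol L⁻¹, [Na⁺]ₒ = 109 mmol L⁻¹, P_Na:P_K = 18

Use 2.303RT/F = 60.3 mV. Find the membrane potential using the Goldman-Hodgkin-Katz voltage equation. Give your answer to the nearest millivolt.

Vm = 60.3 · log₁₀[(Σ P·[cation]ₒ + Σ P·[anion]ᵢ) / (Σ P·[cation]ᵢ + Σ P·[anion]ₒ)]
Numerator = 1×8.22 + 18×109 = 1970
Denominator = 1×144 + 18×21.8 = 536.4
Vm = 60.3 · log₁₀(3.673) = 60.3 × (0.5650) = 34.07 mV

34 mV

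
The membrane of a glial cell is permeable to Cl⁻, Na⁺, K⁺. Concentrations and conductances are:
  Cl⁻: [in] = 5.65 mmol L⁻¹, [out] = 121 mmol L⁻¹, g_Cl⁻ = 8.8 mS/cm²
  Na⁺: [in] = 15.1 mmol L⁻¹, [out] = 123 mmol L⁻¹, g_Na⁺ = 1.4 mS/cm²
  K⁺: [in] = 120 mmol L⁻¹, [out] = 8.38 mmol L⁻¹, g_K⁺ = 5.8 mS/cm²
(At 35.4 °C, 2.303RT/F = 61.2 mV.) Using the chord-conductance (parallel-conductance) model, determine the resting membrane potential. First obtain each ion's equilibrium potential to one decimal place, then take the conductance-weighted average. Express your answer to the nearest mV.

-66 mV

E_Cl⁻ = (61.2/-1)·log₁₀(121/5.65) = -81.4 mV
E_Na⁺ = (61.2/1)·log₁₀(123/15.1) = 55.7 mV
E_K⁺ = (61.2/1)·log₁₀(8.38/120) = -70.7 mV
Vm = (Σ gᵢEᵢ)/(Σ gᵢ) = (8.8·-81.4 + 1.4·55.7 + 5.8·-70.7) / (8.8 + 1.4 + 5.8)
= -1048.40 / 16 = -65.53 mV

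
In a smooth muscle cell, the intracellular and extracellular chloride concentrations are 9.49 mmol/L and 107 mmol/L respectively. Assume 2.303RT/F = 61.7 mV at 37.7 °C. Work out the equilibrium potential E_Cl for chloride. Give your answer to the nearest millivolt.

E = (61.7/z) · log₁₀([Cl⁻]_out/[Cl⁻]_in) with z = -1.
For an anion, dividing by z = -1 reverses the sign.
= (61.7/-1) · log₁₀(107/9.49) = -61.70 · log₁₀(11.28)
= -61.70 · (1.0521) = -64.92 mV

-65 mV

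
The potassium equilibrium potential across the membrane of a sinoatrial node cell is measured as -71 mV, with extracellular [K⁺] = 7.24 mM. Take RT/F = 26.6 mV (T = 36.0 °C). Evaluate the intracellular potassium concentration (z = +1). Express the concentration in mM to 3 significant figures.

Nernst: E = (26.6/1) · ln([out]/[in]), so ln([out]/[in]) = -71.0 × 1 / 26.6 = -2.6692.
[out]/[in] = e^(-2.6692) = 0.06931.
[in] = 7.24 / 0.06931 = 104.5 mM.

104 mM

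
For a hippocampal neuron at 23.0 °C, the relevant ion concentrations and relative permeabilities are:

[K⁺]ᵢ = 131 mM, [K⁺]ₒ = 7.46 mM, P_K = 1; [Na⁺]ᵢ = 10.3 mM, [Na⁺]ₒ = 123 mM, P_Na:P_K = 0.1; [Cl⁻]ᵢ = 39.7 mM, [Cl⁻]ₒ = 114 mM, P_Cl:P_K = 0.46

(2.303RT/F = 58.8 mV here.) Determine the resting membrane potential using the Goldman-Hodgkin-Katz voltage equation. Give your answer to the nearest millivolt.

Vm = 58.8 · log₁₀[(Σ P·[cation]ₒ + Σ P·[anion]ᵢ) / (Σ P·[cation]ᵢ + Σ P·[anion]ₒ)]
Numerator = 1×7.46 + 0.1×123 + 0.46×39.7 = 38.02
Denominator = 1×131 + 0.1×10.3 + 0.46×114 = 184.5
Vm = 58.8 · log₁₀(0.20611) = 58.8 × (-0.6859) = -40.33 mV

-40 mV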